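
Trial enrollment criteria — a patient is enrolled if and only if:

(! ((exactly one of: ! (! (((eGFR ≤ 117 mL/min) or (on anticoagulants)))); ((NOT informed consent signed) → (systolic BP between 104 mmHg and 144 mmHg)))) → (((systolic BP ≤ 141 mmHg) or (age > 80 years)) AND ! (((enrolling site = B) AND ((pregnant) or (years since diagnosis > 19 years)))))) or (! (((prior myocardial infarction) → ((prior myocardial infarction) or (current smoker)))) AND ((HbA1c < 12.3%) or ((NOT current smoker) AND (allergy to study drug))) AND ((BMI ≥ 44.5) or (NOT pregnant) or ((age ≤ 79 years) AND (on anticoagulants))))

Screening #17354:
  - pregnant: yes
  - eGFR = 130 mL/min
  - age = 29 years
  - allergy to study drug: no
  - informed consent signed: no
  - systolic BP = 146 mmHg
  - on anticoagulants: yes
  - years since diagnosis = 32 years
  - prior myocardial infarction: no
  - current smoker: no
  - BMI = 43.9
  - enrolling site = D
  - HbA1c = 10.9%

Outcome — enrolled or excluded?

Atomic conditions:
  eGFR ≤ 117 mL/min: 130 ≤ 117 is false
  on anticoagulants: yes → true
  NOT informed consent signed: no → true
  systolic BP between 104 mmHg and 144 mmHg: 146 in [104, 144] is false
  systolic BP ≤ 141 mmHg: 146 ≤ 141 is false
  age > 80 years: 29 > 80 is false
  enrolling site = B: D == B is false
  pregnant: yes → true
  years since diagnosis > 19 years: 32 > 19 is true
  prior myocardial infarction: no → false
  current smoker: no → false
  HbA1c < 12.3%: 10.9 < 12.3 is true
  NOT current smoker: no → true
  allergy to study drug: no → false
  BMI ≥ 44.5: 43.9 ≥ 44.5 is false
  NOT pregnant: yes → false
  age ≤ 79 years: 29 ≤ 79 is true
Combine:
[1.1.1.1.1.1] false OR true = true
[1.1.1.1.1] NOT true = false
[1.1.1.1] NOT false = true
[1.1.1.2] true → false = false
[1.1.1] exactly-one(true, false) = true
[1.1] NOT true = false
[1.2.1] false OR false = false
[1.2.2.1.2] true OR true = true
[1.2.2.1] false AND true = false
[1.2.2] NOT false = true
[1.2] false AND true = false
[1] false → false (antecedent false ⇒ implication holds) = true
[2.1.1.2] false OR false = false
[2.1.1] false → false (antecedent false ⇒ implication holds) = true
[2.1] NOT true = false
[2.2.2] true AND false = false
[2.2] true OR false = true
[2.3.3] true AND true = true
[2.3] false OR false OR true = true
[2] false AND true AND true = false
[root] true OR false = true
Overall: true → enrolled

Enrolled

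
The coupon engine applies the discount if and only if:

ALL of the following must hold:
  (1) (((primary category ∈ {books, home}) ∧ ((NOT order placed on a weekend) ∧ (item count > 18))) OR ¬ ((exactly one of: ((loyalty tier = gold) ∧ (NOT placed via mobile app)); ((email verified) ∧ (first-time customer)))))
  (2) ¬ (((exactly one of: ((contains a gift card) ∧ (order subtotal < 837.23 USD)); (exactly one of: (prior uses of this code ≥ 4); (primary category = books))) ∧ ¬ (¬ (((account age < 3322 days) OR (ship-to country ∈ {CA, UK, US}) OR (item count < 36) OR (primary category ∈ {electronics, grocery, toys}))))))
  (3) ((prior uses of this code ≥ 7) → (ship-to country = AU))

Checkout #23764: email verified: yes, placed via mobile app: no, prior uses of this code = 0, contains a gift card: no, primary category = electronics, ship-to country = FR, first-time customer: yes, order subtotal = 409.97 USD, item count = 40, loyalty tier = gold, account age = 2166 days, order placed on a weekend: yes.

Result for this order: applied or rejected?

Applied

Atomic conditions:
  primary category ∈ {books, home}: electronics is not in the set → false
  NOT order placed on a weekend: yes → false
  item count > 18: 40 > 18 is true
  loyalty tier = gold: gold == gold is true
  NOT placed via mobile app: no → true
  email verified: yes → true
  first-time customer: yes → true
  contains a gift card: no → false
  order subtotal < 837.23 USD: 409.97 < 837.23 is true
  prior uses of this code ≥ 4: 0 ≥ 4 is false
  primary category = books: electronics == books is false
  account age < 3322 days: 2166 < 3322 is true
  ship-to country ∈ {CA, UK, US}: FR is not in the set → false
  item count < 36: 40 < 36 is false
  primary category ∈ {electronics, grocery, toys}: electronics is in the set → true
  prior uses of this code ≥ 7: 0 ≥ 7 is false
  ship-to country = AU: FR == AU is false
Combine:
[1.1.2] false AND true = false
[1.1] false AND false = false
[1.2.1.1] true AND true = true
[1.2.1.2] true AND true = true
[1.2.1] exactly-one(true, true) = false
[1.2] NOT false = true
[1] false OR true = true
[2.1.1.1] false AND true = false
[2.1.1.2] exactly-one(false, false) = false
[2.1.1] exactly-one(false, false) = false
[2.1.2.1.1] true OR false OR false OR true = true
[2.1.2.1] NOT true = false
[2.1.2] NOT false = true
[2.1] false AND true = false
[2] NOT false = true
[3] false → false (antecedent false ⇒ implication holds) = true
[root] true AND true AND true = true
Overall: true → applied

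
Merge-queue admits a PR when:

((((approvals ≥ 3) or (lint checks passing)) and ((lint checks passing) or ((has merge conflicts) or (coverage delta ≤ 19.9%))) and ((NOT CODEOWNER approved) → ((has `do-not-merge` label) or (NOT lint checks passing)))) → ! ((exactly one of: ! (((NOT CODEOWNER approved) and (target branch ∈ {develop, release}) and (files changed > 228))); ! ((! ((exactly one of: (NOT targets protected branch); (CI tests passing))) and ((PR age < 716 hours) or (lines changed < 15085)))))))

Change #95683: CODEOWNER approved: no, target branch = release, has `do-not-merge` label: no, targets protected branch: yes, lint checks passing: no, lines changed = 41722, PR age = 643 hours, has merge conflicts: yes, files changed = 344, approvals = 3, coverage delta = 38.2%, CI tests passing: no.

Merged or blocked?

Merged

Atomic conditions:
  approvals ≥ 3: 3 ≥ 3 is true
  lint checks passing: no → false
  has merge conflicts: yes → true
  coverage delta ≤ 19.9%: 38.2 ≤ 19.9 is false
  NOT CODEOWNER approved: no → true
  has `do-not-merge` label: no → false
  NOT lint checks passing: no → true
  target branch ∈ {develop, release}: release is in the set → true
  files changed > 228: 344 > 228 is true
  NOT targets protected branch: yes → false
  CI tests passing: no → false
  PR age < 716 hours: 643 < 716 is true
  lines changed < 15085: 41722 < 15085 is false
Combine:
[1.1] true OR false = true
[1.2.2] true OR false = true
[1.2] false OR true = true
[1.3.2] false OR true = true
[1.3] true → true = true
[1] true AND true AND true = true
[2.1.1.1] true AND true AND true = true
[2.1.1] NOT true = false
[2.1.2.1.1.1] exactly-one(false, false) = false
[2.1.2.1.1] NOT false = true
[2.1.2.1.2] true OR false = true
[2.1.2.1] true AND true = true
[2.1.2] NOT true = false
[2.1] exactly-one(false, false) = false
[2] NOT false = true
[root] true → true = true
Overall: true → merged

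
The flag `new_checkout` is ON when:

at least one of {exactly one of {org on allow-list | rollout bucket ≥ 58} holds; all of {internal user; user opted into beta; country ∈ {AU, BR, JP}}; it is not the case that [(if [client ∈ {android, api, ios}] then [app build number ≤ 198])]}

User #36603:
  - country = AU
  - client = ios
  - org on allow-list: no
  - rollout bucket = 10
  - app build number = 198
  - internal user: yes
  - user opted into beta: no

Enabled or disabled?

Disabled

Atomic conditions:
  org on allow-list: no → false
  rollout bucket ≥ 58: 10 ≥ 58 is false
  internal user: yes → true
  user opted into beta: no → false
  country ∈ {AU, BR, JP}: AU is in the set → true
  client ∈ {android, api, ios}: ios is in the set → true
  app build number ≤ 198: 198 ≤ 198 is true
Combine:
[1] exactly-one(false, false) = false
[2] true AND false AND true = false
[3.1] true → true = true
[3] NOT true = false
[root] false OR false OR false = false
Overall: false → disabled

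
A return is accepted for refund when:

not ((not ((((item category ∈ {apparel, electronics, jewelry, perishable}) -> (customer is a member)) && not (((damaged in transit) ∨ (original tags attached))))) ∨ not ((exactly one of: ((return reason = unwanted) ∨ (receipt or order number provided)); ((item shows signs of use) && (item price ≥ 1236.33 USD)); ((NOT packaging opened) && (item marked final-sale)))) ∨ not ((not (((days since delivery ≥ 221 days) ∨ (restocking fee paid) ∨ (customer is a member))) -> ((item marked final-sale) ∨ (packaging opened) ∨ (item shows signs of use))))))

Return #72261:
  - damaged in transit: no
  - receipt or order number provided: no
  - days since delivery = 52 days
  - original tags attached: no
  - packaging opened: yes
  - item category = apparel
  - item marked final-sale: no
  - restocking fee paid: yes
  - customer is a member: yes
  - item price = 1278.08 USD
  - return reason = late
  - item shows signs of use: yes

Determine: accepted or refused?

Accepted

Atomic conditions:
  item category ∈ {apparel, electronics, jewelry, perishable}: apparel is in the set → true
  customer is a member: yes → true
  damaged in transit: no → false
  original tags attached: no → false
  return reason = unwanted: late == unwanted is false
  receipt or order number provided: no → false
  item shows signs of use: yes → true
  item price ≥ 1236.33 USD: 1278.08 ≥ 1236.33 is true
  NOT packaging opened: yes → false
  item marked final-sale: no → false
  days since delivery ≥ 221 days: 52 ≥ 221 is false
  restocking fee paid: yes → true
  packaging opened: yes → true
Combine:
[1.1.1.1] true → true = true
[1.1.1.2.1] false OR false = false
[1.1.1.2] NOT false = true
[1.1.1] true AND true = true
[1.1] NOT true = false
[1.2.1.1] false OR false = false
[1.2.1.2] true AND true = true
[1.2.1.3] false AND false = false
[1.2.1] exactly-one(false, true, false) = true
[1.2] NOT true = false
[1.3.1.1.1] false OR true OR true = true
[1.3.1.1] NOT true = false
[1.3.1.2] false OR true OR true = true
[1.3.1] false → true (antecedent false ⇒ implication holds) = true
[1.3] NOT true = false
[1] false OR false OR false = false
[root] NOT false = true
Overall: true → accepted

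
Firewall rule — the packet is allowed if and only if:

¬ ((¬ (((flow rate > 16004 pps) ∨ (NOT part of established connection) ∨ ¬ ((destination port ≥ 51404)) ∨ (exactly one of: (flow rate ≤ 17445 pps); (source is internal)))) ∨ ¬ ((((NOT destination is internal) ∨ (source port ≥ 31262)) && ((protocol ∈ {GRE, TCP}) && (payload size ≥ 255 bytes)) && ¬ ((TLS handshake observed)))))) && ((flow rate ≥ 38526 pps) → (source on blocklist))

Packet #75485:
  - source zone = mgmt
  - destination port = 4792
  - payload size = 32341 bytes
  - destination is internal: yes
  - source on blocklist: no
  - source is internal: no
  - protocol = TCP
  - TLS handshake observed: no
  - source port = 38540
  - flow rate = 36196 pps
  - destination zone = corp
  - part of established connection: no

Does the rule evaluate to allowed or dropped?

Atomic conditions:
  flow rate > 16004 pps: 36196 > 16004 is true
  NOT part of established connection: no → true
  destination port ≥ 51404: 4792 ≥ 51404 is false
  flow rate ≤ 17445 pps: 36196 ≤ 17445 is false
  source is internal: no → false
  NOT destination is internal: yes → false
  source port ≥ 31262: 38540 ≥ 31262 is true
  protocol ∈ {GRE, TCP}: TCP is in the set → true
  payload size ≥ 255 bytes: 32341 ≥ 255 is true
  TLS handshake observed: no → false
  flow rate ≥ 38526 pps: 36196 ≥ 38526 is false
  source on blocklist: no → false
Combine:
[1.1.1.1.3] NOT false = true
[1.1.1.1.4] exactly-one(false, false) = false
[1.1.1.1] true OR true OR true OR false = true
[1.1.1] NOT true = false
[1.1.2.1.1] false OR true = true
[1.1.2.1.2] true AND true = true
[1.1.2.1.3] NOT false = true
[1.1.2.1] true AND true AND true = true
[1.1.2] NOT true = false
[1.1] false OR false = false
[1] NOT false = true
[2] false → false (antecedent false ⇒ implication holds) = true
[root] true AND true = true
Overall: true → allowed

Allowed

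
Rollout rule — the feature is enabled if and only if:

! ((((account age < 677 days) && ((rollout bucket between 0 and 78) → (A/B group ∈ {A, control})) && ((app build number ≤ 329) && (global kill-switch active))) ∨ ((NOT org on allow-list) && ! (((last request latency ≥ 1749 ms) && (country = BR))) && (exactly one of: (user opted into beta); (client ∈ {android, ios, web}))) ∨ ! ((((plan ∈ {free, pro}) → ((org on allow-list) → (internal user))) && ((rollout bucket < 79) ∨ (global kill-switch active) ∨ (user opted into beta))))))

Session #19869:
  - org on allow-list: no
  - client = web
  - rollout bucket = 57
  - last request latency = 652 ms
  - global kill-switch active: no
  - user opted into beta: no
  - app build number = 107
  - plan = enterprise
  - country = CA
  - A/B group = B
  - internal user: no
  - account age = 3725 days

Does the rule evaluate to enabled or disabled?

Disabled

Atomic conditions:
  account age < 677 days: 3725 < 677 is false
  rollout bucket between 0 and 78: 57 in [0, 78] is true
  A/B group ∈ {A, control}: B is not in the set → false
  app build number ≤ 329: 107 ≤ 329 is true
  global kill-switch active: no → false
  NOT org on allow-list: no → true
  last request latency ≥ 1749 ms: 652 ≥ 1749 is false
  country = BR: CA == BR is false
  user opted into beta: no → false
  client ∈ {android, ios, web}: web is in the set → true
  plan ∈ {free, pro}: enterprise is not in the set → false
  org on allow-list: no → false
  internal user: no → false
  rollout bucket < 79: 57 < 79 is true
Combine:
[1.1.2] true → false = false
[1.1.3] true AND false = false
[1.1] false AND false AND false = false
[1.2.2.1] false AND false = false
[1.2.2] NOT false = true
[1.2.3] exactly-one(false, true) = true
[1.2] true AND true AND true = true
[1.3.1.1.2] false → false (antecedent false ⇒ implication holds) = true
[1.3.1.1] false → true (antecedent false ⇒ implication holds) = true
[1.3.1.2] true OR false OR false = true
[1.3.1] true AND true = true
[1.3] NOT true = false
[1] false OR true OR false = true
[root] NOT true = false
Overall: false → disabled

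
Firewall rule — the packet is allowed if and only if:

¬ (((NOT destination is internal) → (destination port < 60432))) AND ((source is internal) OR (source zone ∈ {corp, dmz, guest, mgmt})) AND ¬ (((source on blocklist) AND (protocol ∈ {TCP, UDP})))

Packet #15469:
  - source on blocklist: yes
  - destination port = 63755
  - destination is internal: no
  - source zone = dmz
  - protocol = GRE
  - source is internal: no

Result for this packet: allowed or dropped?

Allowed

Atomic conditions:
  NOT destination is internal: no → true
  destination port < 60432: 63755 < 60432 is false
  source is internal: no → false
  source zone ∈ {corp, dmz, guest, mgmt}: dmz is in the set → true
  source on blocklist: yes → true
  protocol ∈ {TCP, UDP}: GRE is not in the set → false
Combine:
[1.1] true → false = false
[1] NOT false = true
[2] false OR true = true
[3.1] true AND false = false
[3] NOT false = true
[root] true AND true AND true = true
Overall: true → allowed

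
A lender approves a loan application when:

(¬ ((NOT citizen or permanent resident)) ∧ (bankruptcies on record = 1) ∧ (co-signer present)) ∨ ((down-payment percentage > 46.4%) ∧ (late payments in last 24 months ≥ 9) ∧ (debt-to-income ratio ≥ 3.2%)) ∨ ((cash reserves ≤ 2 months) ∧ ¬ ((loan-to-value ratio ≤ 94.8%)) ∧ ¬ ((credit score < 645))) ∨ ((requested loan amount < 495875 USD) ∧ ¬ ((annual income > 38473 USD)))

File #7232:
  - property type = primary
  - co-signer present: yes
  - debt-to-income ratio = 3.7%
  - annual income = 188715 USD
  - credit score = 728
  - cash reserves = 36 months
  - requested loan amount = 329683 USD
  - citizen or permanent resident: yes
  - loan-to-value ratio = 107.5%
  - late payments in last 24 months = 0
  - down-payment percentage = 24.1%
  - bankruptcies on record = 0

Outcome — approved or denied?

Denied

Atomic conditions:
  NOT citizen or permanent resident: yes → false
  bankruptcies on record = 1: 0 == 1 is false
  co-signer present: yes → true
  down-payment percentage > 46.4%: 24.1 > 46.4 is false
  late payments in last 24 months ≥ 9: 0 ≥ 9 is false
  debt-to-income ratio ≥ 3.2%: 3.7 ≥ 3.2 is true
  cash reserves ≤ 2 months: 36 ≤ 2 is false
  loan-to-value ratio ≤ 94.8%: 107.5 ≤ 94.8 is false
  credit score < 645: 728 < 645 is false
  requested loan amount < 495875 USD: 329683 < 495875 is true
  annual income > 38473 USD: 188715 > 38473 is true
Combine:
[1.1] NOT false = true
[1] true AND false AND true = false
[2] false AND false AND true = false
[3.2] NOT false = true
[3.3] NOT false = true
[3] false AND true AND true = false
[4.2] NOT true = false
[4] true AND false = false
[root] false OR false OR false OR false = false
Overall: false → denied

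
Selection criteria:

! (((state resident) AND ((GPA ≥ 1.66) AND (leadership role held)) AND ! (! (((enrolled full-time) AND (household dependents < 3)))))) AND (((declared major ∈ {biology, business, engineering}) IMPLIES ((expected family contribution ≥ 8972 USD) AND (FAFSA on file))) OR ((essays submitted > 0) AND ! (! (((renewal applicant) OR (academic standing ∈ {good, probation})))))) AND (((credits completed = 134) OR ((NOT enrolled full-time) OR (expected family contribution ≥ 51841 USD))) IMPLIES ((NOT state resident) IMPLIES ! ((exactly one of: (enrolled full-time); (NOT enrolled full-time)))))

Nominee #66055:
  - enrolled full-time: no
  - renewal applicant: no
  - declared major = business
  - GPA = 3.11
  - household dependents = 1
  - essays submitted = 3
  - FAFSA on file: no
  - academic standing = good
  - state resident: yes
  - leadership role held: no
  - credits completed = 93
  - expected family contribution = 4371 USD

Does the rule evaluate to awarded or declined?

Atomic conditions:
  state resident: yes → true
  GPA ≥ 1.66: 3.11 ≥ 1.66 is true
  leadership role held: no → false
  enrolled full-time: no → false
  household dependents < 3: 1 < 3 is true
  declared major ∈ {biology, business, engineering}: business is in the set → true
  expected family contribution ≥ 8972 USD: 4371 ≥ 8972 is false
  FAFSA on file: no → false
  essays submitted > 0: 3 > 0 is true
  renewal applicant: no → false
  academic standing ∈ {good, probation}: good is in the set → true
  credits completed = 134: 93 == 134 is false
  NOT enrolled full-time: no → true
  expected family contribution ≥ 51841 USD: 4371 ≥ 51841 is false
  NOT state resident: yes → false
Combine:
[1.1.2] true AND false = false
[1.1.3.1.1] false AND true = false
[1.1.3.1] NOT false = true
[1.1.3] NOT true = false
[1.1] true AND false AND false = false
[1] NOT false = true
[2.1.2] false AND false = false
[2.1] true → false = false
[2.2.2.1.1] false OR true = true
[2.2.2.1] NOT true = false
[2.2.2] NOT false = true
[2.2] true AND true = true
[2] false OR true = true
[3.1.2] true OR false = true
[3.1] false OR true = true
[3.2.2.1] exactly-one(false, true) = true
[3.2.2] NOT true = false
[3.2] false → false (antecedent false ⇒ implication holds) = true
[3] true → true = true
[root] true AND true AND true = true
Overall: true → awarded

Awarded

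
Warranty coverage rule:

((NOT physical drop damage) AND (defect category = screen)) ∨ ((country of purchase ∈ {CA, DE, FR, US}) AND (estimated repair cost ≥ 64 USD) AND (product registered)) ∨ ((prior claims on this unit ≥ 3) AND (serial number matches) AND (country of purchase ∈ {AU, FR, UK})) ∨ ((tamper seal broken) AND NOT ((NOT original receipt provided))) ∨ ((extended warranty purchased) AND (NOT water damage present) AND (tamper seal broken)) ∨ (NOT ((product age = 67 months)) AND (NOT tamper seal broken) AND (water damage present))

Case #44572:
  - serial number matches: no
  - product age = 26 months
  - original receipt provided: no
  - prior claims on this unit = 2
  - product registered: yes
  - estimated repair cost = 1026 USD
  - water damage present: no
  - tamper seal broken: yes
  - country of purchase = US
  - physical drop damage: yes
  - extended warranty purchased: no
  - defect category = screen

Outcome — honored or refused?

Honored

Atomic conditions:
  NOT physical drop damage: yes → false
  defect category = screen: screen == screen is true
  country of purchase ∈ {CA, DE, FR, US}: US is in the set → true
  estimated repair cost ≥ 64 USD: 1026 ≥ 64 is true
  product registered: yes → true
  prior claims on this unit ≥ 3: 2 ≥ 3 is false
  serial number matches: no → false
  country of purchase ∈ {AU, FR, UK}: US is not in the set → false
  tamper seal broken: yes → true
  NOT original receipt provided: no → true
  extended warranty purchased: no → false
  NOT water damage present: no → true
  product age = 67 months: 26 == 67 is false
  NOT tamper seal broken: yes → false
  water damage present: no → false
Combine:
[1] false AND true = false
[2] true AND true AND true = true
[3] false AND false AND false = false
[4.2] NOT true = false
[4] true AND false = false
[5] false AND true AND true = false
[6.1] NOT false = true
[6] true AND false AND false = false
[root] false OR true OR false OR false OR false OR false = true
Overall: true → honored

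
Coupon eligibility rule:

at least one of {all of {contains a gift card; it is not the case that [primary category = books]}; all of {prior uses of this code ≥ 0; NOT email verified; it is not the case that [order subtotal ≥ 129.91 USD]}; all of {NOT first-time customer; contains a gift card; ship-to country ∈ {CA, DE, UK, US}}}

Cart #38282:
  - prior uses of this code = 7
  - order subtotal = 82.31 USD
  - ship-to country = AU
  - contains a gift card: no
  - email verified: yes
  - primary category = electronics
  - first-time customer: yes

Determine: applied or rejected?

Atomic conditions:
  contains a gift card: no → false
  primary category = books: electronics == books is false
  prior uses of this code ≥ 0: 7 ≥ 0 is true
  NOT email verified: yes → false
  order subtotal ≥ 129.91 USD: 82.31 ≥ 129.91 is false
  NOT first-time customer: yes → false
  ship-to country ∈ {CA, DE, UK, US}: AU is not in the set → false
Combine:
[1.2] NOT false = true
[1] false AND true = false
[2.3] NOT false = true
[2] true AND false AND true = false
[3] false AND false AND false = false
[root] false OR false OR false = false
Overall: false → rejected

Rejected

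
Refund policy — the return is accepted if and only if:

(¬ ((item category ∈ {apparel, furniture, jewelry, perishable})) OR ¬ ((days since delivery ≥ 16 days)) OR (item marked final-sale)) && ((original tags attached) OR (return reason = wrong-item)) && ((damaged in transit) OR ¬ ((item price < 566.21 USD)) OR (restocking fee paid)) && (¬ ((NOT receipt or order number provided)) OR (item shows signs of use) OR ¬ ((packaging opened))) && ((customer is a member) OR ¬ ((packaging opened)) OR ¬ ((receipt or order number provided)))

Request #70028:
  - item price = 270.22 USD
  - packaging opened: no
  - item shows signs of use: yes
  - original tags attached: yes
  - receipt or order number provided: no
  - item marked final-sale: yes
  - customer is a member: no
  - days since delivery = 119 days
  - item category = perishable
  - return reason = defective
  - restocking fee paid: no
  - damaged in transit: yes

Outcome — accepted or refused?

Atomic conditions:
  item category ∈ {apparel, furniture, jewelry, perishable}: perishable is in the set → true
  days since delivery ≥ 16 days: 119 ≥ 16 is true
  item marked final-sale: yes → true
  original tags attached: yes → true
  return reason = wrong-item: defective == wrong-item is false
  damaged in transit: yes → true
  item price < 566.21 USD: 270.22 < 566.21 is true
  restocking fee paid: no → false
  NOT receipt or order number provided: no → true
  item shows signs of use: yes → true
  packaging opened: no → false
  customer is a member: no → false
  receipt or order number provided: no → false
Combine:
[1.1] NOT true = false
[1.2] NOT true = false
[1] false OR false OR true = true
[2] true OR false = true
[3.2] NOT true = false
[3] true OR false OR false = true
[4.1] NOT true = false
[4.3] NOT false = true
[4] false OR true OR true = true
[5.2] NOT false = true
[5.3] NOT false = true
[5] false OR true OR true = true
[root] true AND true AND true AND true AND true = true
Overall: true → accepted

Accepted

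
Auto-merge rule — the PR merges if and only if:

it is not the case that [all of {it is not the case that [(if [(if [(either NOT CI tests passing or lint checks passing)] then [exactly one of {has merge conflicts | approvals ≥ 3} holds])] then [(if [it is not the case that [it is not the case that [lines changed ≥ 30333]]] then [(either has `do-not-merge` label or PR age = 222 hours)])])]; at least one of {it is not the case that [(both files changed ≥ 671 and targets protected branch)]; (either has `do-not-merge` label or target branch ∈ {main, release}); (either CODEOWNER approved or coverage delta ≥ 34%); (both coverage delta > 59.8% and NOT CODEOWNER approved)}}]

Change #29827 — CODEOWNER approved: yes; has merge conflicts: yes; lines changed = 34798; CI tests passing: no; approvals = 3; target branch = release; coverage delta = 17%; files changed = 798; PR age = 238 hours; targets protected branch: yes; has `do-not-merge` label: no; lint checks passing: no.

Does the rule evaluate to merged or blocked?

Atomic conditions:
  NOT CI tests passing: no → true
  lint checks passing: no → false
  has merge conflicts: yes → true
  approvals ≥ 3: 3 ≥ 3 is true
  lines changed ≥ 30333: 34798 ≥ 30333 is true
  has `do-not-merge` label: no → false
  PR age = 222 hours: 238 == 222 is false
  files changed ≥ 671: 798 ≥ 671 is true
  targets protected branch: yes → true
  target branch ∈ {main, release}: release is in the set → true
  CODEOWNER approved: yes → true
  coverage delta ≥ 34%: 17 ≥ 34 is false
  coverage delta > 59.8%: 17 > 59.8 is false
  NOT CODEOWNER approved: yes → false
Combine:
[1.1.1.1.1] true OR false = true
[1.1.1.1.2] exactly-one(true, true) = false
[1.1.1.1] true → false = false
[1.1.1.2.1.1] NOT true = false
[1.1.1.2.1] NOT false = true
[1.1.1.2.2] false OR false = false
[1.1.1.2] true → false = false
[1.1.1] false → false (antecedent false ⇒ implication holds) = true
[1.1] NOT true = false
[1.2.1.1] true AND true = true
[1.2.1] NOT true = false
[1.2.2] false OR true = true
[1.2.3] true OR false = true
[1.2.4] false AND false = false
[1.2] false OR true OR true OR false = true
[1] false AND true = false
[root] NOT false = true
Overall: true → merged

Merged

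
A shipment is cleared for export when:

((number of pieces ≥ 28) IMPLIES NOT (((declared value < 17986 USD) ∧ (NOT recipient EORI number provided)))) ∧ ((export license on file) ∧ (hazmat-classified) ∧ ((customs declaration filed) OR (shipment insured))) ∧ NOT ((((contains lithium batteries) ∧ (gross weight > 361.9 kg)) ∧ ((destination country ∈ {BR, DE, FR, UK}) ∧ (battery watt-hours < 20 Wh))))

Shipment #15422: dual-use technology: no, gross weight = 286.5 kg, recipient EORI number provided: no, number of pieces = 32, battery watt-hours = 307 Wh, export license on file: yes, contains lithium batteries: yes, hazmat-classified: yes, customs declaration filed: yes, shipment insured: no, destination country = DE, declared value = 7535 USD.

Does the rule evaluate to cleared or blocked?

Blocked

Atomic conditions:
  number of pieces ≥ 28: 32 ≥ 28 is true
  declared value < 17986 USD: 7535 < 17986 is true
  NOT recipient EORI number provided: no → true
  export license on file: yes → true
  hazmat-classified: yes → true
  customs declaration filed: yes → true
  shipment insured: no → false
  contains lithium batteries: yes → true
  gross weight > 361.9 kg: 286.5 > 361.9 is false
  destination country ∈ {BR, DE, FR, UK}: DE is in the set → true
  battery watt-hours < 20 Wh: 307 < 20 is false
Combine:
[1.2.1] true AND true = true
[1.2] NOT true = false
[1] true → false = false
[2.3] true OR false = true
[2] true AND true AND true = true
[3.1.1] true AND false = false
[3.1.2] true AND false = false
[3.1] false AND false = false
[3] NOT false = true
[root] false AND true AND true = false
Overall: false → blocked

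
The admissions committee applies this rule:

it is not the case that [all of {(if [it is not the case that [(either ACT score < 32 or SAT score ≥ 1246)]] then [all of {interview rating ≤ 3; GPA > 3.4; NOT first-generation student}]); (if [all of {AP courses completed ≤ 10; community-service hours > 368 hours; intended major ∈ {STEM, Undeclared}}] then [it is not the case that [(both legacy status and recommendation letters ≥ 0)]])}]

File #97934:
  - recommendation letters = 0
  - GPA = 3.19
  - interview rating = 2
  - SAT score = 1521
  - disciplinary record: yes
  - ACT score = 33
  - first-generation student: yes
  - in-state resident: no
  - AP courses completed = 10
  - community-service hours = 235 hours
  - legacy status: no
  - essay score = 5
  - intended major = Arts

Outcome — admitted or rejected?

Rejected

Atomic conditions:
  ACT score < 32: 33 < 32 is false
  SAT score ≥ 1246: 1521 ≥ 1246 is true
  interview rating ≤ 3: 2 ≤ 3 is true
  GPA > 3.4: 3.19 > 3.4 is false
  NOT first-generation student: yes → false
  AP courses completed ≤ 10: 10 ≤ 10 is true
  community-service hours > 368 hours: 235 > 368 is false
  intended major ∈ {STEM, Undeclared}: Arts is not in the set → false
  legacy status: no → false
  recommendation letters ≥ 0: 0 ≥ 0 is true
Combine:
[1.1.1.1] false OR true = true
[1.1.1] NOT true = false
[1.1.2] true AND false AND false = false
[1.1] false → false (antecedent false ⇒ implication holds) = true
[1.2.1] true AND false AND false = false
[1.2.2.1] false AND true = false
[1.2.2] NOT false = true
[1.2] false → true (antecedent false ⇒ implication holds) = true
[1] true AND true = true
[root] NOT true = false
Overall: false → rejected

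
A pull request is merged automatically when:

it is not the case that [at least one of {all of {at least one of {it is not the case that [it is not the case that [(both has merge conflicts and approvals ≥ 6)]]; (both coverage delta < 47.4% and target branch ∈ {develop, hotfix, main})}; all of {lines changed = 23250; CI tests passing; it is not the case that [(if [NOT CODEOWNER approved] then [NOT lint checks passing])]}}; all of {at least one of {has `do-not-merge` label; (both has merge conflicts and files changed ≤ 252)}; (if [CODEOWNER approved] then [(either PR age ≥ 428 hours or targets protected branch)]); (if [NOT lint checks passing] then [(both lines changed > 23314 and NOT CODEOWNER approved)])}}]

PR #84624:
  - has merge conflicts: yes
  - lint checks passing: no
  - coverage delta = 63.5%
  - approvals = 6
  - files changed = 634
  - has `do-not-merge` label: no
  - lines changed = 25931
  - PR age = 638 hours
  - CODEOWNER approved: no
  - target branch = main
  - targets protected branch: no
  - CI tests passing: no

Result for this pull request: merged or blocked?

Merged

Atomic conditions:
  has merge conflicts: yes → true
  approvals ≥ 6: 6 ≥ 6 is true
  coverage delta < 47.4%: 63.5 < 47.4 is false
  target branch ∈ {develop, hotfix, main}: main is in the set → true
  lines changed = 23250: 25931 == 23250 is false
  CI tests passing: no → false
  NOT CODEOWNER approved: no → true
  NOT lint checks passing: no → true
  has `do-not-merge` label: no → false
  files changed ≤ 252: 634 ≤ 252 is false
  CODEOWNER approved: no → false
  PR age ≥ 428 hours: 638 ≥ 428 is true
  targets protected branch: no → false
  lines changed > 23314: 25931 > 23314 is true
Combine:
[1.1.1.1.1.1] true AND true = true
[1.1.1.1.1] NOT true = false
[1.1.1.1] NOT false = true
[1.1.1.2] false AND true = false
[1.1.1] true OR false = true
[1.1.2.3.1] true → true = true
[1.1.2.3] NOT true = false
[1.1.2] false AND false AND false = false
[1.1] true AND false = false
[1.2.1.2] true AND false = false
[1.2.1] false OR false = false
[1.2.2.2] true OR false = true
[1.2.2] false → true (antecedent false ⇒ implication holds) = true
[1.2.3.2] true AND true = true
[1.2.3] true → true = true
[1.2] false AND true AND true = false
[1] false OR false = false
[root] NOT false = true
Overall: true → merged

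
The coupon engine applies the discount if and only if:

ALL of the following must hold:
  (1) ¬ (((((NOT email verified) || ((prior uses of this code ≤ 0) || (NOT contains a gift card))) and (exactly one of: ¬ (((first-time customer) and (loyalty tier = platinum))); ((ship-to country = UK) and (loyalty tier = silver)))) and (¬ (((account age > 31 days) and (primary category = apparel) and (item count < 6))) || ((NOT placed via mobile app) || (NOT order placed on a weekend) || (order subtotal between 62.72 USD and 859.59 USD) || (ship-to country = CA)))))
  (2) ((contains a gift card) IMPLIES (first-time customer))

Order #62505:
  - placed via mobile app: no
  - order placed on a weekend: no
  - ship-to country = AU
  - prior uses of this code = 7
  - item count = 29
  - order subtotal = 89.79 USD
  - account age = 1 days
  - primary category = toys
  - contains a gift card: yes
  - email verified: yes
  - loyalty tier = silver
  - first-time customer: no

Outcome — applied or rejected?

Atomic conditions:
  NOT email verified: yes → false
  prior uses of this code ≤ 0: 7 ≤ 0 is false
  NOT contains a gift card: yes → false
  first-time customer: no → false
  loyalty tier = platinum: silver == platinum is false
  ship-to country = UK: AU == UK is false
  loyalty tier = silver: silver == silver is true
  account age > 31 days: 1 > 31 is false
  primary category = apparel: toys == apparel is false
  item count < 6: 29 < 6 is false
  NOT placed via mobile app: no → true
  NOT order placed on a weekend: no → true
  order subtotal between 62.72 USD and 859.59 USD: 89.79 in [62.72, 859.59] is true
  ship-to country = CA: AU == CA is false
  contains a gift card: yes → true
Combine:
[1.1.1.1.2] false OR false = false
[1.1.1.1] false OR false = false
[1.1.1.2.1.1] false AND false = false
[1.1.1.2.1] NOT false = true
[1.1.1.2.2] false AND true = false
[1.1.1.2] exactly-one(true, false) = true
[1.1.1] false AND true = false
[1.1.2.1.1] false AND false AND false = false
[1.1.2.1] NOT false = true
[1.1.2.2] true OR true OR true OR false = true
[1.1.2] true OR true = true
[1.1] false AND true = false
[1] NOT false = true
[2] true → false = false
[root] true AND false = false
Overall: false → rejected

Rejected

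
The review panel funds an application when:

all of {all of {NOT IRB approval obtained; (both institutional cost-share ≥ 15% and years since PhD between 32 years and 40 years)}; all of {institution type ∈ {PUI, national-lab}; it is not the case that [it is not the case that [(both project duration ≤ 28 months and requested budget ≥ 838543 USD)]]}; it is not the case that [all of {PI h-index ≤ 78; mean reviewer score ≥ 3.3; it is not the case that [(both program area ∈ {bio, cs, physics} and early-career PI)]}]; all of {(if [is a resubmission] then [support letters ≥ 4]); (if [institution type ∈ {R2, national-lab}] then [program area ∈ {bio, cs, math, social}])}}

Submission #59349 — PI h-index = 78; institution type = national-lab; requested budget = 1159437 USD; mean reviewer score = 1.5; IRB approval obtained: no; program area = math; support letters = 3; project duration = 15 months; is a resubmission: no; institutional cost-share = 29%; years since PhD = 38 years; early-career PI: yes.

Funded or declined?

Atomic conditions:
  NOT IRB approval obtained: no → true
  institutional cost-share ≥ 15%: 29 ≥ 15 is true
  years since PhD between 32 years and 40 years: 38 in [32, 40] is true
  institution type ∈ {PUI, national-lab}: national-lab is in the set → true
  project duration ≤ 28 months: 15 ≤ 28 is true
  requested budget ≥ 838543 USD: 1159437 ≥ 838543 is true
  PI h-index ≤ 78: 78 ≤ 78 is true
  mean reviewer score ≥ 3.3: 1.5 ≥ 3.3 is false
  program area ∈ {bio, cs, physics}: math is not in the set → false
  early-career PI: yes → true
  is a resubmission: no → false
  support letters ≥ 4: 3 ≥ 4 is false
  institution type ∈ {R2, national-lab}: national-lab is in the set → true
  program area ∈ {bio, cs, math, social}: math is in the set → true
Combine:
[1.2] true AND true = true
[1] true AND true = true
[2.2.1.1] true AND true = true
[2.2.1] NOT true = false
[2.2] NOT false = true
[2] true AND true = true
[3.1.3.1] false AND true = false
[3.1.3] NOT false = true
[3.1] true AND false AND true = false
[3] NOT false = true
[4.1] false → false (antecedent false ⇒ implication holds) = true
[4.2] true → true = true
[4] true AND true = true
[root] true AND true AND true AND true = true
Overall: true → funded

Funded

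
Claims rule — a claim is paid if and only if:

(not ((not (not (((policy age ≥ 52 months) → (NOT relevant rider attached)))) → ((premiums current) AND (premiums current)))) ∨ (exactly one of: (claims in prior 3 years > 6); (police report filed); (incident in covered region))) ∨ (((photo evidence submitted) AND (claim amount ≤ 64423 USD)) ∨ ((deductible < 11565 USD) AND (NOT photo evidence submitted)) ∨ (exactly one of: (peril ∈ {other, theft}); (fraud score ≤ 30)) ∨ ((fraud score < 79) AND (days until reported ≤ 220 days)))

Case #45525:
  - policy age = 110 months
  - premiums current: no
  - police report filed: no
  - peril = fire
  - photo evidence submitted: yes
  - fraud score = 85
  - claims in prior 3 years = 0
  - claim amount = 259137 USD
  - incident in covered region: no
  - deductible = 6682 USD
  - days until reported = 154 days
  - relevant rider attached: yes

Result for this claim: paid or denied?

Denied

Atomic conditions:
  policy age ≥ 52 months: 110 ≥ 52 is true
  NOT relevant rider attached: yes → false
  premiums current: no → false
  claims in prior 3 years > 6: 0 > 6 is false
  police report filed: no → false
  incident in covered region: no → false
  photo evidence submitted: yes → true
  claim amount ≤ 64423 USD: 259137 ≤ 64423 is false
  deductible < 11565 USD: 6682 < 11565 is true
  NOT photo evidence submitted: yes → false
  peril ∈ {other, theft}: fire is not in the set → false
  fraud score ≤ 30: 85 ≤ 30 is false
  fraud score < 79: 85 < 79 is false
  days until reported ≤ 220 days: 154 ≤ 220 is true
Combine:
[1.1.1.1.1.1] true → false = false
[1.1.1.1.1] NOT false = true
[1.1.1.1] NOT true = false
[1.1.1.2] false AND false = false
[1.1.1] false → false (antecedent false ⇒ implication holds) = true
[1.1] NOT true = false
[1.2] exactly-one(false, false, false) = false
[1] false OR false = false
[2.1] true AND false = false
[2.2] true AND false = false
[2.3] exactly-one(false, false) = false
[2.4] false AND true = false
[2] false OR false OR false OR false = false
[root] false OR false = false
Overall: false → denied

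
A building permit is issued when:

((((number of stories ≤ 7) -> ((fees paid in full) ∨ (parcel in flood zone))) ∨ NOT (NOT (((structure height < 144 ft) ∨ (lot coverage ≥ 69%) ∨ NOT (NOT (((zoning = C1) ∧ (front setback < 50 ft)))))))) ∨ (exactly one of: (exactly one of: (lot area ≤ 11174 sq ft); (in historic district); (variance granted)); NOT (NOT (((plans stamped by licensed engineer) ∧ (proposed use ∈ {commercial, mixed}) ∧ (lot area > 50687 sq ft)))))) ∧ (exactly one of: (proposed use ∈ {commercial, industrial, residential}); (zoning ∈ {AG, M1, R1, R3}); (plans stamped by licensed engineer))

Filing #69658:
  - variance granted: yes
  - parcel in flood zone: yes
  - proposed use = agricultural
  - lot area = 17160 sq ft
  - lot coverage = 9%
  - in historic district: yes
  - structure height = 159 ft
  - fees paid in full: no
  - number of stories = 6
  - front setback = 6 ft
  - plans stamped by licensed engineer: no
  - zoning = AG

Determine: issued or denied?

Atomic conditions:
  number of stories ≤ 7: 6 ≤ 7 is true
  fees paid in full: no → false
  parcel in flood zone: yes → true
  structure height < 144 ft: 159 < 144 is false
  lot coverage ≥ 69%: 9 ≥ 69 is false
  zoning = C1: AG == C1 is false
  front setback < 50 ft: 6 < 50 is true
  lot area ≤ 11174 sq ft: 17160 ≤ 11174 is false
  in historic district: yes → true
  variance granted: yes → true
  plans stamped by licensed engineer: no → false
  proposed use ∈ {commercial, mixed}: agricultural is not in the set → false
  lot area > 50687 sq ft: 17160 > 50687 is false
  proposed use ∈ {commercial, industrial, residential}: agricultural is not in the set → false
  zoning ∈ {AG, M1, R1, R3}: AG is in the set → true
Combine:
[1.1.1.2] false OR true = true
[1.1.1] true → true = true
[1.1.2.1.1.3.1.1] false AND true = false
[1.1.2.1.1.3.1] NOT false = true
[1.1.2.1.1.3] NOT true = false
[1.1.2.1.1] false OR false OR false = false
[1.1.2.1] NOT false = true
[1.1.2] NOT true = false
[1.1] true OR false = true
[1.2.1] exactly-one(false, true, true) = false
[1.2.2.1.1] false AND false AND false = false
[1.2.2.1] NOT false = true
[1.2.2] NOT true = false
[1.2] exactly-one(false, false) = false
[1] true OR false = true
[2] exactly-one(false, true, false) = true
[root] true AND true = true
Overall: true → issued

Issued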